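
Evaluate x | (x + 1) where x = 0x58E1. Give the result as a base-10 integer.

x = 101100011100001 = 22753
x + 1 = 101100011100010
OR    = 101100011100011 = 22755
(x | (x + 1) sets the lowest cleared bit.)

22755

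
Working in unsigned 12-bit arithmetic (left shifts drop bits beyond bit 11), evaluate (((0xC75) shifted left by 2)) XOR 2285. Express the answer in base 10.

2361

0xC75 = 110001110101
→ shifted left by 2 (mod 2^12) → 000111010100 = 468
2285 = 100011101101
→ XOR → 100100111001 = 2361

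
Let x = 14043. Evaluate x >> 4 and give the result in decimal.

877

14043 = 11011011011011
shift right by 4 → 00001101101101 = 877
(equivalently, floor(14043 / 16))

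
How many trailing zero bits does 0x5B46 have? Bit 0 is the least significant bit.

0x5B46 = 101101101000110
Trailing zeros: 1, so the lowest set bit is bit 1 (value 2).

1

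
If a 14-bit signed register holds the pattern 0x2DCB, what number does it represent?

pattern = 10110111001011 (MSB is 1 ⇒ negative)
Invert: 01001000110100, add 1 → 01001000110101 = 4661, so the value is -4661.
(Equivalently: 11723 - 2^14 = 11723 - 16384 = -4661.)

-4661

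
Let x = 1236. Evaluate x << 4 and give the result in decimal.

1236 = 000010011010100
shift left by 4 → 100110101000000 = 19776
(equivalently, 1236 × 2^4 = 1236 × 16)

19776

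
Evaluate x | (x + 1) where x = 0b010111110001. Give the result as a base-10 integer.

1523

x = 10111110001 = 1521
x + 1 = 10111110010
OR    = 10111110011 = 1523
(x | (x + 1) sets the lowest cleared bit.)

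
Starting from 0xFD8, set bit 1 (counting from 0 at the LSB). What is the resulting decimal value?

x = 111111011000
bit 1 is currently 0; set it via x | (1 << 1) = x | 2
→ 111111011010 = 4058

4058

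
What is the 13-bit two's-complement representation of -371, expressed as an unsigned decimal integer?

7821

371 in 13 bits: 0000101110011
Invert: 1111010001100
Add 1:  1111010001101 = 7821
(Check: 2^13 - 371 = 8192 - 371 = 7821.)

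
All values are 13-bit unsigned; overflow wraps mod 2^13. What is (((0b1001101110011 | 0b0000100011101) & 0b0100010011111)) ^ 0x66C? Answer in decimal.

0b1001101110011 = 1001101110011
0b0000100011101 = 0000100011101
→ | → 1001101111111 = 4991
0b0100010011111 = 0100010011111
→ & → 0000000011111 = 31
0x66C = 0011001101100
→ ^ → 0011001110011 = 1651

1651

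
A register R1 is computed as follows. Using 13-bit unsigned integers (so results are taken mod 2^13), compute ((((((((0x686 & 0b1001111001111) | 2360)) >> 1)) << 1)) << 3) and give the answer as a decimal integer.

0x686 = 0011010000110
0b1001111001111 = 1001111001111
→ & → 0001010000110 = 646
2360 = 0100100111000
→ | → 0101110111110 = 3006
→ >> 1 → 0010111011111 = 1503
→ << 1 (mod 2^13) → 0101110111110 = 3006
→ << 3 (mod 2^13) → 1110111110000 = 7664

7664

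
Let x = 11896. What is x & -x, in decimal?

x = 10111001111000 = 11896
-x (two's complement) = …01000110001000
AND   = 00000000001000 = 8
(x & -x isolates the lowest set bit of x.)

8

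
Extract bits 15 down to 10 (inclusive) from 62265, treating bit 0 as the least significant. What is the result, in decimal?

v = 1111001100111001
Shift right by 10: 111100
Mask low 6 bits: 111100 = 60

60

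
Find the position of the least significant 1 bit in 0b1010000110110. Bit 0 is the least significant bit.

1

0b1010000110110 = 1010000110110
Trailing zeros: 1, so the lowest set bit is bit 1 (value 2).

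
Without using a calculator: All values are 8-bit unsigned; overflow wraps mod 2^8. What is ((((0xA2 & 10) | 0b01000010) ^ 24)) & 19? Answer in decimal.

0xA2 = 10100010
10 = 00001010
→ & → 00000010 = 2
0b01000010 = 01000010
→ | → 01000010 = 66
24 = 00011000
→ ^ → 01011010 = 90
19 = 00010011
→ & → 00010010 = 18

18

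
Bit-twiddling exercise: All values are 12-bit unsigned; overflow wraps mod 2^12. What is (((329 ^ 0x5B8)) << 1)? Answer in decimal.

2530

329 = 000101001001
0x5B8 = 010110111000
→ ^ → 010011110001 = 1265
→ << 1 (mod 2^12) → 100111100010 = 2530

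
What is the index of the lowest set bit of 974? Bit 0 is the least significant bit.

974 = 1111001110
Trailing zeros: 1, so the lowest set bit is bit 1 (value 2).

1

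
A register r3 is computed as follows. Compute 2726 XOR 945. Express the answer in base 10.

2327

2726 = 101010100110
945 = 001110110001
XOR → 100100010111 = 2327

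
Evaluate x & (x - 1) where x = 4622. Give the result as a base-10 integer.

4620

x = 1001000001110 = 4622
x - 1 = 1001000001101
AND   = 1001000001100 = 4620
(x & (x - 1) clears the lowest set bit of x.)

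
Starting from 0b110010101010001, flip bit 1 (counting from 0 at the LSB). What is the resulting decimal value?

25939

x = 110010101010001
bit 1 is currently 0; toggle it via x ^ (1 << 1) = x ^ 2
→ 110010101010011 = 25939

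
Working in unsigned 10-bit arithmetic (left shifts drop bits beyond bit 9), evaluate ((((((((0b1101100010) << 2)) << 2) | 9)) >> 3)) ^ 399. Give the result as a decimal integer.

0b1101100010 = 1101100010
→ << 2 (mod 2^10) → 0110001000 = 392
→ << 2 (mod 2^10) → 1000100000 = 544
9 = 0000001001
→ | → 1000101001 = 553
→ >> 3 → 0001000101 = 69
399 = 0110001111
→ ^ → 0111001010 = 458

458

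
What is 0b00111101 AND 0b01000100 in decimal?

4

a = 0111101
b = 1000100
AND → 0000100 = 4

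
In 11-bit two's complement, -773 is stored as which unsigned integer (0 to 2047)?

773 in 11 bits: 01100000101
Invert: 10011111010
Add 1:  10011111011 = 1275
(Check: 2^11 - 773 = 2048 - 773 = 1275.)

1275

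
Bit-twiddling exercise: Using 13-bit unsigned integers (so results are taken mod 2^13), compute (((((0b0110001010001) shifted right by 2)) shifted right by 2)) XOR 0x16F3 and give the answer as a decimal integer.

5686

0b0110001010001 = 0110001010001
→ shifted right by 2 → 0001100010100 = 788
→ shifted right by 2 → 0000011000101 = 197
0x16F3 = 1011011110011
→ XOR → 1011000110110 = 5686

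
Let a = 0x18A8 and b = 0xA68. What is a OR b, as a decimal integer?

0x18A8 = 1100010101000
0xA68 = 0101001101000
 OR → 1101011101000 = 6888

6888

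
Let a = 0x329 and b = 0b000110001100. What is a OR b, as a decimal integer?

941

0x329 = 1100101001
b = 0110001100
 OR → 1110101101 = 941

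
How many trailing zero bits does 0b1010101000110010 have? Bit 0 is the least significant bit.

0b1010101000110010 = 1010101000110010
Trailing zeros: 1, so the lowest set bit is bit 1 (value 2).

1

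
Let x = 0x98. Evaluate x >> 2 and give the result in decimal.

38

0x98 = 10011000
shift right by 2 → 00100110 = 38
(equivalently, floor(152 / 4))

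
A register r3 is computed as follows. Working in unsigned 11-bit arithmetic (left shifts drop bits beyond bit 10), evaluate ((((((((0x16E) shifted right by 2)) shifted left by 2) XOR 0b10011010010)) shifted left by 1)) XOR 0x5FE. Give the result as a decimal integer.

1666

0x16E = 00101101110
→ shifted right by 2 → 00001011011 = 91
→ shifted left by 2 (mod 2^11) → 00101101100 = 364
0b10011010010 = 10011010010
→ XOR → 10110111110 = 1470
→ shifted left by 1 (mod 2^11) → 01101111100 = 892
0x5FE = 10111111110
→ XOR → 11010000010 = 1666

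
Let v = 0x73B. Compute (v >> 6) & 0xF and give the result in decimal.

v = 11100111011
Shift right by 6: 11100
Mask low 4 bits: 1100 = 12

12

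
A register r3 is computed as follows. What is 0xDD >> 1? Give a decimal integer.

110

0xDD = 11011101
shift right by 1 → 01101110 = 110
(equivalently, floor(221 / 2))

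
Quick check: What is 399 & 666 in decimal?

138

399 = 0110001111
666 = 1010011010
AND → 0010001010 = 138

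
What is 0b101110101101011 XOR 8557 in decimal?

a = 101110101101011
8557 = 010000101101101
XOR → 111110000000110 = 31750

31750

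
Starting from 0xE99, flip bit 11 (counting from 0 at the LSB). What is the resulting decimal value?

1689

x = 111010011001
bit 11 is currently 1; toggle it via x ^ (1 << 11) = x ^ 2048
→ 011010011001 = 1689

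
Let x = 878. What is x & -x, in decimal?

2

x = 1101101110 = 878
-x (two's complement) = …0010010010
AND   = 0000000010 = 2
(x & -x isolates the lowest set bit of x.)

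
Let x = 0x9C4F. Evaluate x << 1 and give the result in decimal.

80030

0x9C4F = 01001110001001111
shift left by 1 → 10011100010011110 = 80030
(equivalently, 40015 × 2^1 = 40015 × 2)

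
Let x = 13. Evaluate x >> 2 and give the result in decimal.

13 = 1101
shift right by 2 → 0011 = 3
(equivalently, floor(13 / 4))

3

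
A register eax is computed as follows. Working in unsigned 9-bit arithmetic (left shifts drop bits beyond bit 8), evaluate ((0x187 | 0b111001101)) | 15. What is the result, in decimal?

463

0x187 = 110000111
0b111001101 = 111001101
→ | → 111001111 = 463
15 = 000001111
→ | → 111001111 = 463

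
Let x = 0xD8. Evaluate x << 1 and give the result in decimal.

432

0xD8 = 011011000
shift left by 1 → 110110000 = 432
(equivalently, 216 × 2^1 = 216 × 2)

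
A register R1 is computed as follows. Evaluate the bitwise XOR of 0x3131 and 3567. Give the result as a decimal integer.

0x3131 = 11000100110001
3567 = 00110111101111
XOR → 11110011011110 = 15582

15582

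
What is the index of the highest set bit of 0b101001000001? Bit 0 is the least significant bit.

0b101001000001 = 101001000001
The topmost 1 is at position 11 (since 2^11 = 2048 ≤ 2625 < 4096).

11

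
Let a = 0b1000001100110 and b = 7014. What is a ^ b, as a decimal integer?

2816

a = 1000001100110
7014 = 1101101100110
XOR → 0101100000000 = 2816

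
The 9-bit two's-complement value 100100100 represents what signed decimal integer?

pattern = 100100100 (MSB is 1 ⇒ negative)
Invert: 011011011, add 1 → 011011100 = 220, so the value is -220.
(Equivalently: 292 - 2^9 = 292 - 512 = -220.)

-220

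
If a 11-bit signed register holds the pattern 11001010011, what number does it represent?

-429

pattern = 11001010011 (MSB is 1 ⇒ negative)
Invert: 00110101100, add 1 → 00110101101 = 429, so the value is -429.
(Equivalently: 1619 - 2^11 = 1619 - 2048 = -429.)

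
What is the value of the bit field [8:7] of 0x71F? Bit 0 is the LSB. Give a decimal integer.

v = 11100011111
Shift right by 7: 1110
Mask low 2 bits: 10 = 2

2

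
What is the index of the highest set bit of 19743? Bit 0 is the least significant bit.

19743 = 100110100011111
The topmost 1 is at position 14 (since 2^14 = 16384 ≤ 19743 < 32768).

14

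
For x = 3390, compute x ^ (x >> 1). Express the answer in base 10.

x = 110100111110 = 3390
x>>1 = 011010011111
XOR  = 101110100001 = 2977
(x ^ (x >> 1) gives the standard binary-reflected Gray code of x.)

2977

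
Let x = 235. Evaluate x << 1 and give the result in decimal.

470

235 = 011101011
shift left by 1 → 111010110 = 470
(equivalently, 235 × 2^1 = 235 × 2)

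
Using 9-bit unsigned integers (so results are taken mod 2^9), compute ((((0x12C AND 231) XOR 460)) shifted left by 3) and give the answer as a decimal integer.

0x12C = 100101100
231 = 011100111
→ AND → 000100100 = 36
460 = 111001100
→ XOR → 111101000 = 488
→ shifted left by 3 (mod 2^9) → 101000000 = 320

320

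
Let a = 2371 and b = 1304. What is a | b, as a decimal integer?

3419

2371 = 100101000011
1304 = 010100011000
 OR → 110101011011 = 3419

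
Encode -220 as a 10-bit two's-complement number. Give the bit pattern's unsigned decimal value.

804

220 in 10 bits: 0011011100
Invert: 1100100011
Add 1:  1100100100 = 804
(Check: 2^10 - 220 = 1024 - 220 = 804.)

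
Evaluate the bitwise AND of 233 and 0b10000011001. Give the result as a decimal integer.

9

233 = 00011101001
b = 10000011001
AND → 00000001001 = 9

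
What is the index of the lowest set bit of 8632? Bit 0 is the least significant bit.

3

8632 = 10000110111000
Trailing zeros: 3, so the lowest set bit is bit 3 (value 8).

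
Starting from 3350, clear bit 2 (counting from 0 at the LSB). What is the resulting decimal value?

x = 110100010110
bit 2 is currently 1; clear it via x & ~(1 << 2) = x & ~4
→ 110100010010 = 3346

3346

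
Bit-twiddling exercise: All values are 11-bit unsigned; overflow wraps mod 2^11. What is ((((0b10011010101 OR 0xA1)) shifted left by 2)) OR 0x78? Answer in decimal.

0b10011010101 = 10011010101
0xA1 = 00010100001
→ OR → 10011110101 = 1269
→ shifted left by 2 (mod 2^11) → 01111010100 = 980
0x78 = 00001111000
→ OR → 01111111100 = 1020

1020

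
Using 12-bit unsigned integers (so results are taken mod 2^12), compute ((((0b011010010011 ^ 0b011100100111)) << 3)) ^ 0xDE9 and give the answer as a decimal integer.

0b011010010011 = 011010010011
0b011100100111 = 011100100111
→ ^ → 000110110100 = 436
→ << 3 (mod 2^12) → 110110100000 = 3488
0xDE9 = 110111101001
→ ^ → 000001001001 = 73

73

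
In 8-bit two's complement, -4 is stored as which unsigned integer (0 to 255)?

4 in 8 bits: 00000100
Invert: 11111011
Add 1:  11111100 = 252
(Check: 2^8 - 4 = 256 - 4 = 252.)

252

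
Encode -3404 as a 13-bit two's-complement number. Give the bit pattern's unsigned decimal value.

3404 in 13 bits: 0110101001100
Invert: 1001010110011
Add 1:  1001010110100 = 4788
(Check: 2^13 - 3404 = 8192 - 3404 = 4788.)

4788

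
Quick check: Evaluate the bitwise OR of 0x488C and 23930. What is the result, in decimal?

0x488C = 100100010001100
23930 = 101110101111010
 OR → 101110111111110 = 24062

24062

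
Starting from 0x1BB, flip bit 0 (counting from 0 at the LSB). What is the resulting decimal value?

x = 0110111011
bit 0 is currently 1; toggle it via x ^ (1 << 0) = x ^ 1
→ 0110111010 = 442

442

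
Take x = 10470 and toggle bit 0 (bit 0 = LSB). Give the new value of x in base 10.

x = 10100011100110
bit 0 is currently 0; toggle it via x ^ (1 << 0) = x ^ 1
→ 10100011100111 = 10471

10471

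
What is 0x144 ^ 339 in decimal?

0x144 = 101000100
339 = 101010011
XOR → 000010111 = 23

23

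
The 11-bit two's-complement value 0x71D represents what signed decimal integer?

pattern = 11100011101 (MSB is 1 ⇒ negative)
Invert: 00011100010, add 1 → 00011100011 = 227, so the value is -227.
(Equivalently: 1821 - 2^11 = 1821 - 2048 = -227.)

-227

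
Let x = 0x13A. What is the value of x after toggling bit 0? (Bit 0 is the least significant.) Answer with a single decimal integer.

315

x = 00100111010
bit 0 is currently 0; toggle it via x ^ (1 << 0) = x ^ 1
→ 00100111011 = 315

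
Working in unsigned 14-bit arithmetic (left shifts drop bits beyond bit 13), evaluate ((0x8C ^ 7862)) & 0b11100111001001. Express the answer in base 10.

0x8C = 00000010001100
7862 = 01111010110110
→ ^ → 01111000111010 = 7738
0b11100111001001 = 11100111001001
→ & → 01100000001000 = 6152

6152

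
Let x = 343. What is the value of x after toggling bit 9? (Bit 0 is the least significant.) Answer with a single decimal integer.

x = 000101010111
bit 9 is currently 0; toggle it via x ^ (1 << 9) = x ^ 512
→ 001101010111 = 855

855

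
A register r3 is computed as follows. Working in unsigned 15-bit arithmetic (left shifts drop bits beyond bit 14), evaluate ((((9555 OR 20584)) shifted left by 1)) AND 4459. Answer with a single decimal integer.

9555 = 010010101010011
20584 = 101000001101000
→ OR → 111010101111011 = 30075
→ shifted left by 1 (mod 2^15) → 110101011110110 = 27382
4459 = 001000101101011
→ AND → 000000001100010 = 98

98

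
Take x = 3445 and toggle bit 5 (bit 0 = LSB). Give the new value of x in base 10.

x = 110101110101
bit 5 is currently 1; toggle it via x ^ (1 << 5) = x ^ 32
→ 110101010101 = 3413

3413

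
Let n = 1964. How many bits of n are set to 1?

7

1964 = 11110101100
Count the 1s: 1 + 1 + 1 + 1 + 1 + 1 + 1 = 7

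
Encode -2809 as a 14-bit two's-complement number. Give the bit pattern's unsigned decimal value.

13575

2809 in 14 bits: 00101011111001
Invert: 11010100000110
Add 1:  11010100000111 = 13575
(Check: 2^14 - 2809 = 16384 - 2809 = 13575.)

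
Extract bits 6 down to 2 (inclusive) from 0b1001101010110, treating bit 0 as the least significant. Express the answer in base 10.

21

v = 1001101010110
Shift right by 2: 10011010101
Mask low 5 bits: 10101 = 21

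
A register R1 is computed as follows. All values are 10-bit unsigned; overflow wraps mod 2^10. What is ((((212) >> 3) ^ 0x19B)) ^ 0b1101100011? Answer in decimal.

212 = 0011010100
→ >> 3 → 0000011010 = 26
0x19B = 0110011011
→ ^ → 0110000001 = 385
0b1101100011 = 1101100011
→ ^ → 1011100010 = 738

738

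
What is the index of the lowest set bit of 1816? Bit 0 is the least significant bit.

3

1816 = 11100011000
Trailing zeros: 3, so the lowest set bit is bit 3 (value 8).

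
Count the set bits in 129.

2

129 = 10000001
Count the 1s: 1 + 1 = 2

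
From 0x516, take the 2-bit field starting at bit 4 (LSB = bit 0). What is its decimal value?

1

v = 10100010110
Shift right by 4: 1010001
Mask low 2 bits: 01 = 1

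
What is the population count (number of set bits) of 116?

4

116 = 1110100
Count the 1s: 1 + 1 + 1 + 1 = 4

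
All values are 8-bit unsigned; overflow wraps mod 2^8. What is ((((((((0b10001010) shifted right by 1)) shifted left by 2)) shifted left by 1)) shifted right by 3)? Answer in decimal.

0b10001010 = 10001010
→ shifted right by 1 → 01000101 = 69
→ shifted left by 2 (mod 2^8) → 00010100 = 20
→ shifted left by 1 (mod 2^8) → 00101000 = 40
→ shifted right by 3 → 00000101 = 5

5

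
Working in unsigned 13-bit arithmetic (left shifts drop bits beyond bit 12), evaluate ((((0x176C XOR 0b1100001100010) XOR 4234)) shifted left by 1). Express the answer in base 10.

7944

0x176C = 1011101101100
0b1100001100010 = 1100001100010
→ XOR → 0111100001110 = 3854
4234 = 1000010001010
→ XOR → 1111110000100 = 8068
→ shifted left by 1 (mod 2^13) → 1111100001000 = 7944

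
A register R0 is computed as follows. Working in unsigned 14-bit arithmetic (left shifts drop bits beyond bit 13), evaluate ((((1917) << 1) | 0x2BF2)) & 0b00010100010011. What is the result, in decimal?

1917 = 00011101111101
→ << 1 (mod 2^14) → 00111011111010 = 3834
0x2BF2 = 10101111110010
→ | → 10111111111010 = 12282
0b00010100010011 = 00010100010011
→ & → 00010100010010 = 1298

1298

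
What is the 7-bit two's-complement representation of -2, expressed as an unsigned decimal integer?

2 in 7 bits: 0000010
Invert: 1111101
Add 1:  1111110 = 126
(Check: 2^7 - 2 = 128 - 2 = 126.)

126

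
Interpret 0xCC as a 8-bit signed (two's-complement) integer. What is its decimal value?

pattern = 11001100 (MSB is 1 ⇒ negative)
Invert: 00110011, add 1 → 00110100 = 52, so the value is -52.
(Equivalently: 204 - 2^8 = 204 - 256 = -52.)

-52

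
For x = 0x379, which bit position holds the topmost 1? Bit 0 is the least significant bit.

0x379 = 1101111001
The topmost 1 is at position 9 (since 2^9 = 512 ≤ 889 < 1024).

9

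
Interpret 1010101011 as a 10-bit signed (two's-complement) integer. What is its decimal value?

-341

pattern = 1010101011 (MSB is 1 ⇒ negative)
Invert: 0101010100, add 1 → 0101010101 = 341, so the value is -341.
(Equivalently: 683 - 2^10 = 683 - 1024 = -341.)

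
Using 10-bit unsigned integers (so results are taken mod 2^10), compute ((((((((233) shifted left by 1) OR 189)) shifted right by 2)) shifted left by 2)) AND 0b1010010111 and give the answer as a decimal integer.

148

233 = 0011101001
→ shifted left by 1 (mod 2^10) → 0111010010 = 466
189 = 0010111101
→ OR → 0111111111 = 511
→ shifted right by 2 → 0001111111 = 127
→ shifted left by 2 (mod 2^10) → 0111111100 = 508
0b1010010111 = 1010010111
→ AND → 0010010100 = 148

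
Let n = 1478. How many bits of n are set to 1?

6

1478 = 10111000110
Count the 1s: 1 + 1 + 1 + 1 + 1 + 1 = 6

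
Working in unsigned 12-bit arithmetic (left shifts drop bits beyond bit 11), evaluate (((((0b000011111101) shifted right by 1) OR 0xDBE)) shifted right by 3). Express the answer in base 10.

447

0b000011111101 = 000011111101
→ shifted right by 1 → 000001111110 = 126
0xDBE = 110110111110
→ OR → 110111111110 = 3582
→ shifted right by 3 → 000110111111 = 447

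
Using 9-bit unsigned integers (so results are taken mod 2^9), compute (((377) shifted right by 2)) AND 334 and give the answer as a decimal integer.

377 = 101111001
→ shifted right by 2 → 001011110 = 94
334 = 101001110
→ AND → 001001110 = 78

78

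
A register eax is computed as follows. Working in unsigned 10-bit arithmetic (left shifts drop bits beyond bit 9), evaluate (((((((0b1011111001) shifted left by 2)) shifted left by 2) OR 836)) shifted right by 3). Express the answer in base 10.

122

0b1011111001 = 1011111001
→ shifted left by 2 (mod 2^10) → 1111100100 = 996
→ shifted left by 2 (mod 2^10) → 1110010000 = 912
836 = 1101000100
→ OR → 1111010100 = 980
→ shifted right by 3 → 0001111010 = 122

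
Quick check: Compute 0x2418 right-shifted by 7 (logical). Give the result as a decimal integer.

72

0x2418 = 10010000011000
shift right by 7 → 00000001001000 = 72
(equivalently, floor(9240 / 128))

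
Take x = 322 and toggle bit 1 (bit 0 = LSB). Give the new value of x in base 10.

320

x = 101000010
bit 1 is currently 1; toggle it via x ^ (1 << 1) = x ^ 2
→ 101000000 = 320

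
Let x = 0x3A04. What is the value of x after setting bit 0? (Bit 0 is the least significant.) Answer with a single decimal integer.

14853

x = 011101000000100
bit 0 is currently 0; set it via x | (1 << 0) = x | 1
→ 011101000000101 = 14853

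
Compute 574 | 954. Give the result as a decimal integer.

574 = 1000111110
954 = 1110111010
 OR → 1110111110 = 958

958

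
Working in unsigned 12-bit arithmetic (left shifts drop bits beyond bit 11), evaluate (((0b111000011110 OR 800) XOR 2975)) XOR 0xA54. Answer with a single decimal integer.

0b111000011110 = 111000011110
800 = 001100100000
→ OR → 111100111110 = 3902
2975 = 101110011111
→ XOR → 010010100001 = 1185
0xA54 = 101001010100
→ XOR → 111011110101 = 3829

3829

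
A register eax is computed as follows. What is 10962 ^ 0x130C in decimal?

10962 = 10101011010010
0x130C = 01001100001100
XOR → 11100111011110 = 14814

14814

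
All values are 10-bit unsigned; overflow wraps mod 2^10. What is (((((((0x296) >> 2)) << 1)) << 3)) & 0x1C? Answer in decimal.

16

0x296 = 1010010110
→ >> 2 → 0010100101 = 165
→ << 1 (mod 2^10) → 0101001010 = 330
→ << 3 (mod 2^10) → 1001010000 = 592
0x1C = 0000011100
→ & → 0000010000 = 16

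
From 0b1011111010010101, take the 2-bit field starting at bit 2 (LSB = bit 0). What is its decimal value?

1

v = 1011111010010101
Shift right by 2: 10111110100101
Mask low 2 bits: 01 = 1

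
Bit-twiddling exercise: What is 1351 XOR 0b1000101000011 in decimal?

5124

1351 = 0010101000111
b = 1000101000011
XOR → 1010000000100 = 5124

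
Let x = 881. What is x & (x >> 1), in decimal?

x = 1101110001 = 881
x>>1 = 0110111000
AND  = 0100110000 = 304
(x & (x >> 1) has a 1 wherever x has two consecutive 1 bits.)

304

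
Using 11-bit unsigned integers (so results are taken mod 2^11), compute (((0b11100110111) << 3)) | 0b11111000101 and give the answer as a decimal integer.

0b11100110111 = 11100110111
→ << 3 (mod 2^11) → 00110111000 = 440
0b11111000101 = 11111000101
→ | → 11111111101 = 2045

2045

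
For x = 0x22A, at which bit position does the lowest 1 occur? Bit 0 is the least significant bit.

1

0x22A = 1000101010
Trailing zeros: 1, so the lowest set bit is bit 1 (value 2).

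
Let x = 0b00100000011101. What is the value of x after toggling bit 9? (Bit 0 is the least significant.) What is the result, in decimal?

x = 00100000011101
bit 9 is currently 0; toggle it via x ^ (1 << 9) = x ^ 512
→ 00101000011101 = 2589

2589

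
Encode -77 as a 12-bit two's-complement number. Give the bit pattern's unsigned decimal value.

4019

77 in 12 bits: 000001001101
Invert: 111110110010
Add 1:  111110110011 = 4019
(Check: 2^12 - 77 = 4096 - 77 = 4019.)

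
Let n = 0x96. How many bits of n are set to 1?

4

0x96 = 10010110
Count the 1s: 1 + 1 + 1 + 1 = 4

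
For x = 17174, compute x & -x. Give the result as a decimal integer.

x = 100001100010110 = 17174
-x (two's complement) = …011110011101010
AND   = 000000000000010 = 2
(x & -x isolates the lowest set bit of x.)

2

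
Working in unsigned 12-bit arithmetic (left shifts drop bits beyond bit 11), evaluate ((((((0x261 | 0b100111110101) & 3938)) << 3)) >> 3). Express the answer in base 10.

0x261 = 001001100001
0b100111110101 = 100111110101
→ | → 101111110101 = 3061
3938 = 111101100010
→ & → 101101100000 = 2912
→ << 3 (mod 2^12) → 101100000000 = 2816
→ >> 3 → 000101100000 = 352

352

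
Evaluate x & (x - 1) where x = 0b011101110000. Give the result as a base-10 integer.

1888

x = 11101110000 = 1904
x - 1 = 11101101111
AND   = 11101100000 = 1888
(x & (x - 1) clears the lowest set bit of x.)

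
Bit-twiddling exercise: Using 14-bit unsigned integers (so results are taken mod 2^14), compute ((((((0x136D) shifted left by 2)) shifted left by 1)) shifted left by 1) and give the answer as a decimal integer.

14032

0x136D = 01001101101101
→ shifted left by 2 (mod 2^14) → 00110110110100 = 3508
→ shifted left by 1 (mod 2^14) → 01101101101000 = 7016
→ shifted left by 1 (mod 2^14) → 11011011010000 = 14032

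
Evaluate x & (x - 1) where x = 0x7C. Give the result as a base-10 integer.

x = 1111100 = 124
x - 1 = 1111011
AND   = 1111000 = 120
(x & (x - 1) clears the lowest set bit of x.)

120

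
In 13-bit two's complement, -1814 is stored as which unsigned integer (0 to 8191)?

1814 in 13 bits: 0011100010110
Invert: 1100011101001
Add 1:  1100011101010 = 6378
(Check: 2^13 - 1814 = 8192 - 1814 = 6378.)

6378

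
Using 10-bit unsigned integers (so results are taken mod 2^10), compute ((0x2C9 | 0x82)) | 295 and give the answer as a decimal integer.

1007

0x2C9 = 1011001001
0x82 = 0010000010
→ | → 1011001011 = 715
295 = 0100100111
→ | → 1111101111 = 1007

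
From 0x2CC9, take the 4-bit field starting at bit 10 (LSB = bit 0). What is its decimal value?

v = 10110011001001
Shift right by 10: 1011
Mask low 4 bits: 1011 = 11

11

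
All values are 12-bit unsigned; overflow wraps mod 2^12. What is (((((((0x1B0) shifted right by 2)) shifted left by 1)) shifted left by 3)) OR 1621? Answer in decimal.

1749

0x1B0 = 000110110000
→ shifted right by 2 → 000001101100 = 108
→ shifted left by 1 (mod 2^12) → 000011011000 = 216
→ shifted left by 3 (mod 2^12) → 011011000000 = 1728
1621 = 011001010101
→ OR → 011011010101 = 1749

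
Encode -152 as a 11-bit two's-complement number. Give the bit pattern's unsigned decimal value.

152 in 11 bits: 00010011000
Invert: 11101100111
Add 1:  11101101000 = 1896
(Check: 2^11 - 152 = 2048 - 152 = 1896.)

1896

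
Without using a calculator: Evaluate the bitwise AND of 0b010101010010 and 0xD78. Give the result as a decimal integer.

a = 010101010010
0xD78 = 110101111000
AND → 010101010000 = 1360

1360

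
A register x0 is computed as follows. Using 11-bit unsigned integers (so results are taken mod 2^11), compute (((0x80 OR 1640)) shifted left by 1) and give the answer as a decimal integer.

1488

0x80 = 00010000000
1640 = 11001101000
→ OR → 11011101000 = 1768
→ shifted left by 1 (mod 2^11) → 10111010000 = 1488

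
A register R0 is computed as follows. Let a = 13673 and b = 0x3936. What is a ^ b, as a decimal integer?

13673 = 11010101101001
0x3936 = 11100100110110
XOR → 00110001011111 = 3167

3167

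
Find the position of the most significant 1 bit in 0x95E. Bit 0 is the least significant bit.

11

0x95E = 100101011110
The topmost 1 is at position 11 (since 2^11 = 2048 ≤ 2398 < 4096).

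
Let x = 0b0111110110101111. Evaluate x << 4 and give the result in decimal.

x = 0000111110110101111
shift left by 4 → 1111101101011110000 = 514800
(equivalently, 32175 × 2^4 = 32175 × 16)

514800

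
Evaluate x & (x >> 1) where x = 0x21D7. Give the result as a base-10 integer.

195

x = 10000111010111 = 8663
x>>1 = 01000011101011
AND  = 00000011000011 = 195
(x & (x >> 1) has a 1 wherever x has two consecutive 1 bits.)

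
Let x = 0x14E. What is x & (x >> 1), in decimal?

6

x = 101001110 = 334
x>>1 = 010100111
AND  = 000000110 = 6
(x & (x >> 1) has a 1 wherever x has two consecutive 1 bits.)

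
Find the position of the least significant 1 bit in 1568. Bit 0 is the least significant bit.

1568 = 11000100000
Trailing zeros: 5, so the lowest set bit is bit 5 (value 32).

5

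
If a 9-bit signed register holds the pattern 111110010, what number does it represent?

-14

pattern = 111110010 (MSB is 1 ⇒ negative)
Invert: 000001101, add 1 → 000001110 = 14, so the value is -14.
(Equivalently: 498 - 2^9 = 498 - 512 = -14.)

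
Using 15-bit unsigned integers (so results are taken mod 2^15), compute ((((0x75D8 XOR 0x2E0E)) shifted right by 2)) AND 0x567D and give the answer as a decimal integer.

5749

0x75D8 = 111010111011000
0x2E0E = 010111000001110
→ XOR → 101101111010110 = 23510
→ shifted right by 2 → 001011011110101 = 5877
0x567D = 101011001111101
→ AND → 001011001110101 = 5749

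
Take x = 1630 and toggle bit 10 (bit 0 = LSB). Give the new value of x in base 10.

606

x = 00011001011110
bit 10 is currently 1; toggle it via x ^ (1 << 10) = x ^ 1024
→ 00001001011110 = 606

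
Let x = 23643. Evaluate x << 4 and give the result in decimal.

23643 = 0000101110001011011
shift left by 4 → 1011100010110110000 = 378288
(equivalently, 23643 × 2^4 = 23643 × 16)

378288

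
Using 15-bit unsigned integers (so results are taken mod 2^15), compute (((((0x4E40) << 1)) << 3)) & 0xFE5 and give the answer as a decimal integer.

1024

0x4E40 = 100111001000000
→ << 1 (mod 2^15) → 001110010000000 = 7296
→ << 3 (mod 2^15) → 110010000000000 = 25600
0xFE5 = 000111111100101
→ & → 000010000000000 = 1024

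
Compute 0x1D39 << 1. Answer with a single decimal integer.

14962

0x1D39 = 01110100111001
shift left by 1 → 11101001110010 = 14962
(equivalently, 7481 × 2^1 = 7481 × 2)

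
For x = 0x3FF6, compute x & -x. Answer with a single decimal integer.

x = 11111111110110 = 16374
-x (two's complement) = …00000000001010
AND   = 00000000000010 = 2
(x & -x isolates the lowest set bit of x.)

2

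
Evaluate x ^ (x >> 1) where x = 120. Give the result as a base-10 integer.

x = 1111000 = 120
x>>1 = 0111100
XOR  = 1000100 = 68
(x ^ (x >> 1) gives the standard binary-reflected Gray code of x.)

68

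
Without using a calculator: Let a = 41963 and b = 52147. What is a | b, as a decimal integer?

41963 = 1010001111101011
52147 = 1100101110110011
 OR → 1110101111111011 = 60411

60411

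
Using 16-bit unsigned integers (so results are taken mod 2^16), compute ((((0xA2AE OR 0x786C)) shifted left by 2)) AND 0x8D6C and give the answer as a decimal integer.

35112

0xA2AE = 1010001010101110
0x786C = 0111100001101100
→ OR → 1111101011101110 = 64238
→ shifted left by 2 (mod 2^16) → 1110101110111000 = 60344
0x8D6C = 1000110101101100
→ AND → 1000100100101000 = 35112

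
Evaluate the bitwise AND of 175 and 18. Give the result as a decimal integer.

175 = 10101111
18 = 00010010
AND → 00000010 = 2

2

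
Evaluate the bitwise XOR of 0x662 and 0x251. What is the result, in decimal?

0x662 = 11001100010
0x251 = 01001010001
XOR → 10000110011 = 1075

1075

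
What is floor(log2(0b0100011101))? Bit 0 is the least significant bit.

0b0100011101 = 100011101
The topmost 1 is at position 8 (since 2^8 = 256 ≤ 285 < 512).

8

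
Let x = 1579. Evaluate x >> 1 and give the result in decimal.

1579 = 11000101011
shift right by 1 → 01100010101 = 789
(equivalently, floor(1579 / 2))

789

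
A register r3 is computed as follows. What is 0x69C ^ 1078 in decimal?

682

0x69C = 11010011100
1078 = 10000110110
XOR → 01010101010 = 682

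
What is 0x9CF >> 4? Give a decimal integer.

156

0x9CF = 100111001111
shift right by 4 → 000010011100 = 156
(equivalently, floor(2511 / 16))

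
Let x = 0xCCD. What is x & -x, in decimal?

x = 110011001101 = 3277
-x (two's complement) = …001100110011
AND   = 000000000001 = 1
(x & -x isolates the lowest set bit of x.)

1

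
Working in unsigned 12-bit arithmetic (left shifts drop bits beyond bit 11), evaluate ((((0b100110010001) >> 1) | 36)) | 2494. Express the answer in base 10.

0b100110010001 = 100110010001
→ >> 1 → 010011001000 = 1224
36 = 000000100100
→ | → 010011101100 = 1260
2494 = 100110111110
→ | → 110111111110 = 3582

3582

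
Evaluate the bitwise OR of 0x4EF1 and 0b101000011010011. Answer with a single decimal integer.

24307

0x4EF1 = 100111011110001
b = 101000011010011
 OR → 101111011110011 = 24307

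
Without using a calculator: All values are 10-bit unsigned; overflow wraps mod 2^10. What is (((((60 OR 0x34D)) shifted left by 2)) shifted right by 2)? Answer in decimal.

60 = 0000111100
0x34D = 1101001101
→ OR → 1101111101 = 893
→ shifted left by 2 (mod 2^10) → 0111110100 = 500
→ shifted right by 2 → 0001111101 = 125

125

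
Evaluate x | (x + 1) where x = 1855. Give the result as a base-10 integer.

x = 11100111111 = 1855
x + 1 = 11101000000
OR    = 11101111111 = 1919
(x | (x + 1) sets the lowest cleared bit.)

1919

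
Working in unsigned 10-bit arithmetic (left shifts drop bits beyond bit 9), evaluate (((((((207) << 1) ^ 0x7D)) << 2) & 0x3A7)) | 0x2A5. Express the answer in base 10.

933

207 = 0011001111
→ << 1 (mod 2^10) → 0110011110 = 414
0x7D = 0001111101
→ ^ → 0111100011 = 483
→ << 2 (mod 2^10) → 1110001100 = 908
0x3A7 = 1110100111
→ & → 1110000100 = 900
0x2A5 = 1010100101
→ | → 1110100101 = 933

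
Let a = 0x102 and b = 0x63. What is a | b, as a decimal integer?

0x102 = 100000010
0x63 = 001100011
 OR → 101100011 = 355

355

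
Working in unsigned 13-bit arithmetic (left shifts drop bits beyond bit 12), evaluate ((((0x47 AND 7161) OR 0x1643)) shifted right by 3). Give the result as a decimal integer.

712

0x47 = 0000001000111
7161 = 1101111111001
→ AND → 0000001000001 = 65
0x1643 = 1011001000011
→ OR → 1011001000011 = 5699
→ shifted right by 3 → 0001011001000 = 712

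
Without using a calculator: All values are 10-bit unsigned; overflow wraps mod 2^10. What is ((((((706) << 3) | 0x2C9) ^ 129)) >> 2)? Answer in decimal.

150

706 = 1011000010
→ << 3 (mod 2^10) → 1000010000 = 528
0x2C9 = 1011001001
→ | → 1011011001 = 729
129 = 0010000001
→ ^ → 1001011000 = 600
→ >> 2 → 0010010110 = 150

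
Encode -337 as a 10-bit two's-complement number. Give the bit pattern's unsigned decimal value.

687

337 in 10 bits: 0101010001
Invert: 1010101110
Add 1:  1010101111 = 687
(Check: 2^10 - 337 = 1024 - 337 = 687.)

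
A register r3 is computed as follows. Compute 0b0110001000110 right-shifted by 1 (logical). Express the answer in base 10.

1571

x = 110001000110
shift right by 1 → 011000100011 = 1571
(equivalently, floor(3142 / 2))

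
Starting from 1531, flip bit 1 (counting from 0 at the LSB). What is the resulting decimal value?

1529

x = 10111111011
bit 1 is currently 1; toggle it via x ^ (1 << 1) = x ^ 2
→ 10111111001 = 1529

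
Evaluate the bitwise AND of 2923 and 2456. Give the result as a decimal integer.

2923 = 101101101011
2456 = 100110011000
AND → 100100001000 = 2312

2312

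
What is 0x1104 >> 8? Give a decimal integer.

17

0x1104 = 1000100000100
shift right by 8 → 0000000010001 = 17
(equivalently, floor(4356 / 256))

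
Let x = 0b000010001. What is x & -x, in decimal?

x = 10001 = 17
-x (two's complement) = …01111
AND   = 00001 = 1
(x & -x isolates the lowest set bit of x.)

1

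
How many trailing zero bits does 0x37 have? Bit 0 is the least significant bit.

0

0x37 = 110111
Trailing zeros: 0, so the lowest set bit is bit 0 (value 1).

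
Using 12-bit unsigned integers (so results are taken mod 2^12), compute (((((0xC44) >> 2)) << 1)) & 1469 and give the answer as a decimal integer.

0xC44 = 110001000100
→ >> 2 → 001100010001 = 785
→ << 1 (mod 2^12) → 011000100010 = 1570
1469 = 010110111101
→ & → 010000100000 = 1056

1056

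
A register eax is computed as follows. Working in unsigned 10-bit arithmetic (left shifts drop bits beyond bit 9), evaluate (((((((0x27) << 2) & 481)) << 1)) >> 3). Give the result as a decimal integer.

0x27 = 0000100111
→ << 2 (mod 2^10) → 0010011100 = 156
481 = 0111100001
→ & → 0010000000 = 128
→ << 1 (mod 2^10) → 0100000000 = 256
→ >> 3 → 0000100000 = 32

32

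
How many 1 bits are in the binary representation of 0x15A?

5

0x15A = 101011010
Count the 1s: 1 + 1 + 1 + 1 + 1 = 5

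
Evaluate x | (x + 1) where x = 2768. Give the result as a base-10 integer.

2769

x = 101011010000 = 2768
x + 1 = 101011010001
OR    = 101011010001 = 2769
(x | (x + 1) sets the lowest cleared bit.)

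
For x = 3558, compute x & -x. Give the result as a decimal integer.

2

x = 110111100110 = 3558
-x (two's complement) = …001000011010
AND   = 000000000010 = 2
(x & -x isolates the lowest set bit of x.)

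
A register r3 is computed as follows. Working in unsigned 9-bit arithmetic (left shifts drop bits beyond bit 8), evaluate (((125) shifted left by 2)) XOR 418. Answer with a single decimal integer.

86

125 = 001111101
→ shifted left by 2 (mod 2^9) → 111110100 = 500
418 = 110100010
→ XOR → 001010110 = 86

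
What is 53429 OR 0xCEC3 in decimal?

53429 = 1101000010110101
0xCEC3 = 1100111011000011
 OR → 1101111011110111 = 57079

57079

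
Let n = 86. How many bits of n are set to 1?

86 = 1010110
Count the 1s: 1 + 1 + 1 + 1 = 4

4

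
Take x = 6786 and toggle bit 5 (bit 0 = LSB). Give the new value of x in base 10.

6818

x = 1101010000010
bit 5 is currently 0; toggle it via x ^ (1 << 5) = x ^ 32
→ 1101010100010 = 6818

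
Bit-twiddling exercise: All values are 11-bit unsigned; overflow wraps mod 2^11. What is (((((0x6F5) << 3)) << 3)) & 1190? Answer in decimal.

1024

0x6F5 = 11011110101
→ << 3 (mod 2^11) → 11110101000 = 1960
→ << 3 (mod 2^11) → 10101000000 = 1344
1190 = 10010100110
→ & → 10000000000 = 1024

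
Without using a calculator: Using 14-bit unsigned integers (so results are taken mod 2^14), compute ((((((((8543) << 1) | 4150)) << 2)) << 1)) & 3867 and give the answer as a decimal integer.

8543 = 10000101011111
→ << 1 (mod 2^14) → 00001010111110 = 702
4150 = 01000000110110
→ | → 01001010111110 = 4798
→ << 2 (mod 2^14) → 00101011111000 = 2808
→ << 1 (mod 2^14) → 01010111110000 = 5616
3867 = 00111100011011
→ & → 00010100010000 = 1296

1296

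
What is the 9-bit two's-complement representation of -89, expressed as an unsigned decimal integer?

89 in 9 bits: 001011001
Invert: 110100110
Add 1:  110100111 = 423
(Check: 2^9 - 89 = 512 - 89 = 423.)

423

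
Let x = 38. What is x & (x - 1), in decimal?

x = 100110 = 38
x - 1 = 100101
AND   = 100100 = 36
(x & (x - 1) clears the lowest set bit of x.)

36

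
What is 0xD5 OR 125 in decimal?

0xD5 = 11010101
125 = 01111101
 OR → 11111101 = 253

253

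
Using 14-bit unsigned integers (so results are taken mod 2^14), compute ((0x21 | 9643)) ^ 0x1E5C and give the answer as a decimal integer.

0x21 = 00000000100001
9643 = 10010110101011
→ | → 10010110101011 = 9643
0x1E5C = 01111001011100
→ ^ → 11101111110111 = 15351

15351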